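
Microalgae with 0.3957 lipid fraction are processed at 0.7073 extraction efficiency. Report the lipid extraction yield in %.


Y = lipid_content * extraction_eff * 100
= 0.3957 * 0.7073 * 100
= 27.9879%

27.9879%


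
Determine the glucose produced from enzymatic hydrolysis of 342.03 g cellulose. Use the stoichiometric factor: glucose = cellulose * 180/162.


glucose = cellulose * 180/162
= 342.03 * 180/162
= 380.0333 g

380.0333 g


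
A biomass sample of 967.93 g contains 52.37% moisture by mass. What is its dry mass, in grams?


Wd = Ww * (1 - MC/100)
= 967.93 * (1 - 52.37/100)
= 461.0251 g

461.0251 g


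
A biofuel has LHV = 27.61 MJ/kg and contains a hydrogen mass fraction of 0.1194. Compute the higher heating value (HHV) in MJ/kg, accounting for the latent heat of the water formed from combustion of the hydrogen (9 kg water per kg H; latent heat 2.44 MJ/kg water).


HHV = LHV + H_frac * 9 * 2.44
= 27.61 + 0.1194 * 9 * 2.44
= 30.2320 MJ/kg

30.2320 MJ/kg


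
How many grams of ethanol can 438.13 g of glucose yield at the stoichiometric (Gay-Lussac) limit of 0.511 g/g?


Theoretical ethanol yield: m_EtOH = 0.511 * m_glucose
m_EtOH = 0.511 * 438.13 = 223.8844 g

223.8844 g


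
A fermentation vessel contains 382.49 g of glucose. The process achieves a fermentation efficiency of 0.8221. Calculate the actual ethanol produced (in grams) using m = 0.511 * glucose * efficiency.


Actual ethanol: m = 0.511 * 382.49 * 0.8221
m = 160.6814 g

160.6814 g


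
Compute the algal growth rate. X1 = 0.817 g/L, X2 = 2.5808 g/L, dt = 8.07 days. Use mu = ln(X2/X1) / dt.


mu = ln(X2/X1) / dt
= ln(2.5808/0.817) / 8.07
= 0.1425 per day

0.1425 per day


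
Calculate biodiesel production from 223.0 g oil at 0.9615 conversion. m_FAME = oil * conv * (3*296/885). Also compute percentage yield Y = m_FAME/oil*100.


m_FAME = oil * conv * (3 * 296 / 885) = oil * conv * (888/885)
= 223.0 * 0.9615 * 888 / 885
= 215.1413 g
Y = m_FAME / oil * 100 = conv * (888/885) * 100
= 0.9615 * 888 / 885 * 100
= 96.48%

215.1413 g FAME; Y = 96.48%


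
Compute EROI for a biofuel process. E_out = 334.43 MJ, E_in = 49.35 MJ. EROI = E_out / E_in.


EROI = E_out / E_in
= 334.43 / 49.35
= 6.7767

6.7767


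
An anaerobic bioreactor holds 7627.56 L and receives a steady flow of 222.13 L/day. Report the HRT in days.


HRT = V / Q
= 7627.56 / 222.13
= 34.3383 days

34.3383 days


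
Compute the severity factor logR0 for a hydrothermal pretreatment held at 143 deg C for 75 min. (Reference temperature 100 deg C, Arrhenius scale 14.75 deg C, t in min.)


logR0 = log10(t * exp((T - 100) / 14.75))
= log10(75 * exp((143 - 100) / 14.75))
= 3.1411

3.1411


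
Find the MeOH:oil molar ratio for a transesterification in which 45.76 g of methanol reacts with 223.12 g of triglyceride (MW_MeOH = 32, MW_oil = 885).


Molar ratio = n_MeOH / n_oil = (MeOH/32) / (oil/885) = (MeOH * 885) / (32 * oil)
= (45.76 * 885) / (32 * 223.12)
= 5.6721

5.6721


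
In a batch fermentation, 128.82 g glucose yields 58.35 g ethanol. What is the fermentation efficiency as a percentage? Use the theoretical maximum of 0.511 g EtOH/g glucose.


Fermentation efficiency = (actual / (0.511 * glucose)) * 100
= (58.35 / (0.511 * 128.82)) * 100
= 88.6414%

88.6414%


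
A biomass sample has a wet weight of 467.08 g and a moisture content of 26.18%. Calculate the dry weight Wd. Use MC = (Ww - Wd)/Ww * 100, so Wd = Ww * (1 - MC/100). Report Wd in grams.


Wd = Ww * (1 - MC/100)
= 467.08 * (1 - 26.18/100)
= 344.7985 g

344.7985 g


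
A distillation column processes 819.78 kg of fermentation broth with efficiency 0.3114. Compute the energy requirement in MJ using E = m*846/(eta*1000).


E = m * 846 / (eta * 1000)
= 819.78 * 846 / (0.3114 * 1000)
= 2227.1480 MJ

2227.1480 MJ


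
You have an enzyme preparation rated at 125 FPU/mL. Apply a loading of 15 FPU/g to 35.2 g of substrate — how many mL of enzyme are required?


V = dosage * m_sub / activity
V = 15 * 35.2 / 125
V = 4.2240 mL

4.2240 mL


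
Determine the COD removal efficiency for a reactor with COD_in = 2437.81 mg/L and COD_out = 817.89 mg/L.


eta = (COD_in - COD_out) / COD_in * 100
= (2437.81 - 817.89) / 2437.81 * 100
= 66.4498%

66.4498%


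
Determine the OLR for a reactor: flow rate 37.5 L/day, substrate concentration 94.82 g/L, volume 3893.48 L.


OLR = Q * S / V
= 37.5 * 94.82 / 3893.48
= 0.9133 g/L/day

0.9133 g/L/day


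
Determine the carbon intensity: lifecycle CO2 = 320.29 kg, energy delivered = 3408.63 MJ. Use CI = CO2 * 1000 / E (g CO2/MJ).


CI = CO2 * 1000 / E
= 320.29 * 1000 / 3408.63
= 93.9644 g CO2/MJ

93.9644 g CO2/MJ


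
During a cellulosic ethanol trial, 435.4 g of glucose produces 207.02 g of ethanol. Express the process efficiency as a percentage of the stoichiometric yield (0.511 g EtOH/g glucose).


Fermentation efficiency = (actual / (0.511 * glucose)) * 100
= (207.02 / (0.511 * 435.4)) * 100
= 93.0471%

93.0471%


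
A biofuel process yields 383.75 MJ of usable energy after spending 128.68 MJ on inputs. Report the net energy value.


NEV = E_out - E_in
= 383.75 - 128.68
= 255.0700 MJ

255.0700 MJ


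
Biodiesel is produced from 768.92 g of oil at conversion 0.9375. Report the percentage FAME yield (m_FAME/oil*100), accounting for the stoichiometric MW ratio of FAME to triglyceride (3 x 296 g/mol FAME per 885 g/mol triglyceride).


m_FAME = oil * conv * (3 * 296 / 885) = oil * conv * (888/885)
= 768.92 * 0.9375 * 888 / 885
= 723.3061 g
Y = m_FAME / oil * 100 = conv * (888/885) * 100
= 0.9375 * 888 / 885 * 100
= 94.07%

94.07%


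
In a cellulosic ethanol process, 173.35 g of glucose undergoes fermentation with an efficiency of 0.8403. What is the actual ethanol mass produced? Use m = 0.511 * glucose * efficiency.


Actual ethanol: m = 0.511 * 173.35 * 0.8403
m = 74.4353 g

74.4353 g


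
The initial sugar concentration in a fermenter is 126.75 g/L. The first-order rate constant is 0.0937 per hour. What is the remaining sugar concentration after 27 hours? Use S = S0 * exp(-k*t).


S = S0 * exp(-k * t)
S = 126.75 * exp(-0.0937 * 27)
S = 10.0978 g/L

10.0978 g/L


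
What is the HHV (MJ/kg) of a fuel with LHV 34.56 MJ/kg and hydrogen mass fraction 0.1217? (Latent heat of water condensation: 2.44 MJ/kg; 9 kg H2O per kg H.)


HHV = LHV + H_frac * 9 * 2.44
= 34.56 + 0.1217 * 9 * 2.44
= 37.2325 MJ/kg

37.2325 MJ/kg


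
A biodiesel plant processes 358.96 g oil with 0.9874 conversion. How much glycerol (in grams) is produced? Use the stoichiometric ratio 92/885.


glycerol = oil * conv * (92/885)
= 358.96 * 0.9874 * 92 / 885
= 36.8454 g

36.8454 g


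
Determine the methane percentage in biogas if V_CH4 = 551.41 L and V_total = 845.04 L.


CH4% = V_CH4 / V_total * 100
= 551.41 / 845.04 * 100
= 65.2525%

65.2525%


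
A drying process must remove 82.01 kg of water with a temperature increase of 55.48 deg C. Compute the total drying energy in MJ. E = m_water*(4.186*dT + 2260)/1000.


E = m_water * (4.186 * dT + 2260) / 1000
= 82.01 * (4.186 * 55.48 + 2260) / 1000
= 204.3885 MJ

204.3885 MJ


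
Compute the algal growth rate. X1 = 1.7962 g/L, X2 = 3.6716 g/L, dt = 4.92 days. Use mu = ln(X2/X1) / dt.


mu = ln(X2/X1) / dt
= ln(3.6716/1.7962) / 4.92
= 0.1453 per day

0.1453 per day


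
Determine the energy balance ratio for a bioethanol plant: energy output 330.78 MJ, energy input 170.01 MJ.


EROI = E_out / E_in
= 330.78 / 170.01
= 1.9457

1.9457


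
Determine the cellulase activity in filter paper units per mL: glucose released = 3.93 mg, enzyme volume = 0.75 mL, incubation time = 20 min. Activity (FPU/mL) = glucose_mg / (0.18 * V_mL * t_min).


Activity = glucose_mg / (0.18 mg/umol * V_mL * t_min)
= 3.93 / (0.18 * 0.75 * 20)
= 1.4556 FPU/mL

1.4556 FPU/mL


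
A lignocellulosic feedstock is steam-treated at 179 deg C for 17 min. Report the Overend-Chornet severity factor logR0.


logR0 = log10(t * exp((T - 100) / 14.75))
= log10(17 * exp((179 - 100) / 14.75))
= 3.5565

3.5565


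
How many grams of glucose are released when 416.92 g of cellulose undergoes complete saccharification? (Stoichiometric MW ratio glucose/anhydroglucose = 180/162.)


glucose = cellulose * 180/162
= 416.92 * 180/162
= 463.2444 g

463.2444 g


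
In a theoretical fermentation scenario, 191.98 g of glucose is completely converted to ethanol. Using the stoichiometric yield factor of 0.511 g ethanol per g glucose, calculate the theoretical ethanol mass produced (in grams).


Theoretical ethanol yield: m_EtOH = 0.511 * m_glucose
m_EtOH = 0.511 * 191.98 = 98.1018 g

98.1018 g


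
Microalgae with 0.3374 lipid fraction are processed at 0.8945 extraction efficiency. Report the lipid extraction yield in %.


Y = lipid_content * extraction_eff * 100
= 0.3374 * 0.8945 * 100
= 30.1804%

30.1804%


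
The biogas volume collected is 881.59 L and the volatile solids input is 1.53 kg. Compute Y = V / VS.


Y = V / VS
= 881.59 / 1.53
= 576.2026 L/kg VS

576.2026 L/kg VS


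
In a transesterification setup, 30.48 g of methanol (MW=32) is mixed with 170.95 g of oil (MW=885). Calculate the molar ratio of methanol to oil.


Molar ratio = n_MeOH / n_oil = (MeOH/32) / (oil/885) = (MeOH * 885) / (32 * oil)
= (30.48 * 885) / (32 * 170.95)
= 4.9310

4.9310


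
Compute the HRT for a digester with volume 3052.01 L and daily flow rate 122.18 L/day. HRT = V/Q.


HRT = V / Q
= 3052.01 / 122.18
= 24.9796 days

24.9796 days


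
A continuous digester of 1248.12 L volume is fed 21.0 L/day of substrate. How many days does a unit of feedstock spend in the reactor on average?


HRT = V / Q
= 1248.12 / 21.0
= 59.4343 days

59.4343 days


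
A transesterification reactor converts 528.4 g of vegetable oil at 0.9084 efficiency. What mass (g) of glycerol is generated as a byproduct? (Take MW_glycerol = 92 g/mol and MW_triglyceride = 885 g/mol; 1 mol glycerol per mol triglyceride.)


glycerol = oil * conv * (92/885)
= 528.4 * 0.9084 * 92 / 885
= 49.8982 g

49.8982 g


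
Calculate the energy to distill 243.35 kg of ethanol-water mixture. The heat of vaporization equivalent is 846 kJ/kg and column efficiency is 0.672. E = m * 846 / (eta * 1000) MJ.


E = m * 846 / (eta * 1000)
= 243.35 * 846 / (0.672 * 1000)
= 306.3603 MJ

306.3603 MJ


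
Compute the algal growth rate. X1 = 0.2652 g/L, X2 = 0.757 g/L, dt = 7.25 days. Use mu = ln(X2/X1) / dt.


mu = ln(X2/X1) / dt
= ln(0.757/0.2652) / 7.25
= 0.1447 per day

0.1447 per day


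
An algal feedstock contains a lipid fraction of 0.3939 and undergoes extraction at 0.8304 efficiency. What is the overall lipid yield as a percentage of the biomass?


Y = lipid_content * extraction_eff * 100
= 0.3939 * 0.8304 * 100
= 32.7095%

32.7095%


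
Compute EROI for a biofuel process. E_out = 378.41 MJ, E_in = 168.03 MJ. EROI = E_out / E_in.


EROI = E_out / E_in
= 378.41 / 168.03
= 2.2520

2.2520


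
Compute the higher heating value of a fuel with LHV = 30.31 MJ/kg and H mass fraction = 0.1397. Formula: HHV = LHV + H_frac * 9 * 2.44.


HHV = LHV + H_frac * 9 * 2.44
= 30.31 + 0.1397 * 9 * 2.44
= 33.3778 MJ/kg

33.3778 MJ/kg


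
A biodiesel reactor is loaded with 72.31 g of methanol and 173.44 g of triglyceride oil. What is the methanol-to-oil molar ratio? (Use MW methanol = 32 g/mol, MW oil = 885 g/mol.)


Molar ratio = n_MeOH / n_oil = (MeOH/32) / (oil/885) = (MeOH * 885) / (32 * oil)
= (72.31 * 885) / (32 * 173.44)
= 11.5303

11.5303


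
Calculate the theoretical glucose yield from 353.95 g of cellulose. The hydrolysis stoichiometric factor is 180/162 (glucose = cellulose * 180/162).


glucose = cellulose * 180/162
= 353.95 * 180/162
= 393.2778 g

393.2778 g


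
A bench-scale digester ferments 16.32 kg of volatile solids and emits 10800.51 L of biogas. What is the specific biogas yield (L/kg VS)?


Y = V / VS
= 10800.51 / 16.32
= 661.7960 L/kg VS

661.7960 L/kg VS


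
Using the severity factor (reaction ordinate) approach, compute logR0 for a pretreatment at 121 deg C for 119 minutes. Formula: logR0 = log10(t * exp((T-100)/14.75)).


logR0 = log10(t * exp((T - 100) / 14.75))
= log10(119 * exp((121 - 100) / 14.75))
= 2.6939

2.6939


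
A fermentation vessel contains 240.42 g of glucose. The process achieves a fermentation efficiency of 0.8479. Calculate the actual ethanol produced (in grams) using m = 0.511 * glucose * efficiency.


Actual ethanol: m = 0.511 * 240.42 * 0.8479
m = 104.1684 g

104.1684 g


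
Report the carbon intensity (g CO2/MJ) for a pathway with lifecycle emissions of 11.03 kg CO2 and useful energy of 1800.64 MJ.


CI = CO2 * 1000 / E
= 11.03 * 1000 / 1800.64
= 6.1256 g CO2/MJ

6.1256 g CO2/MJ


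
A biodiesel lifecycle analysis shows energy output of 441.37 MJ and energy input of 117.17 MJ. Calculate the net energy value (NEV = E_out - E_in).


NEV = E_out - E_in
= 441.37 - 117.17
= 324.2000 MJ

324.2000 MJ


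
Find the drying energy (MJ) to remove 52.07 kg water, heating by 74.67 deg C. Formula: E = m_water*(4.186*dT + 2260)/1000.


E = m_water * (4.186 * dT + 2260) / 1000
= 52.07 * (4.186 * 74.67 + 2260) / 1000
= 133.9536 MJ

133.9536 MJ


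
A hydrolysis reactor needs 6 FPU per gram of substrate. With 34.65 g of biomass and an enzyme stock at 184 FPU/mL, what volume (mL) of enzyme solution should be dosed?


V = dosage * m_sub / activity
V = 6 * 34.65 / 184
V = 1.1299 mL

1.1299 mL


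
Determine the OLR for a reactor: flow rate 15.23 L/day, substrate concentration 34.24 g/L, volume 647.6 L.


OLR = Q * S / V
= 15.23 * 34.24 / 647.6
= 0.8052 g/L/day

0.8052 g/L/day


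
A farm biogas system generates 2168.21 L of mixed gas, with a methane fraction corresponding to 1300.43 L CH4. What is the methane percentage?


CH4% = V_CH4 / V_total * 100
= 1300.43 / 2168.21 * 100
= 59.9771%

59.9771%


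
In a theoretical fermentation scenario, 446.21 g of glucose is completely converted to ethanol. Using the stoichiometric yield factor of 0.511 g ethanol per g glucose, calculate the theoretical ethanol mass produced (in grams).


Theoretical ethanol yield: m_EtOH = 0.511 * m_glucose
m_EtOH = 0.511 * 446.21 = 228.0133 g

228.0133 g


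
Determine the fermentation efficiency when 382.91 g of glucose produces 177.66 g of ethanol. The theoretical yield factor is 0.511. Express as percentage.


Fermentation efficiency = (actual / (0.511 * glucose)) * 100
= (177.66 / (0.511 * 382.91)) * 100
= 90.7971%

90.7971%


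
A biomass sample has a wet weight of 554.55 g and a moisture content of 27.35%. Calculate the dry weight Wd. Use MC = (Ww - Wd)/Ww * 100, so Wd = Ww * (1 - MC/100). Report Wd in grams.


Wd = Ww * (1 - MC/100)
= 554.55 * (1 - 27.35/100)
= 402.8806 g

402.8806 g


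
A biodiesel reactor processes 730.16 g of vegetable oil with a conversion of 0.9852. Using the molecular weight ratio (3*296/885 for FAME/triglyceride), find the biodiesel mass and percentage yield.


m_FAME = oil * conv * (3 * 296 / 885) = oil * conv * (888/885)
= 730.16 * 0.9852 * 888 / 885
= 721.7921 g
Y = m_FAME / oil * 100 = conv * (888/885) * 100
= 0.9852 * 888 / 885 * 100
= 98.85%

721.7921 g FAME; Y = 98.85%


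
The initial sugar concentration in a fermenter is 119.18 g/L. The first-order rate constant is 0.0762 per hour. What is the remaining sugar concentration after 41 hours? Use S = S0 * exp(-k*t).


S = S0 * exp(-k * t)
S = 119.18 * exp(-0.0762 * 41)
S = 5.2406 g/L

5.2406 g/L


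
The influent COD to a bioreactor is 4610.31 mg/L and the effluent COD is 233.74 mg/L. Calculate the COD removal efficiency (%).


eta = (COD_in - COD_out) / COD_in * 100
= (4610.31 - 233.74) / 4610.31 * 100
= 94.9301%

94.9301%


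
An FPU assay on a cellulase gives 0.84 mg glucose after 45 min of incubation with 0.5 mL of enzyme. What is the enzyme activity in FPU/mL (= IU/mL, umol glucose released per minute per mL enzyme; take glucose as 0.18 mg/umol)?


Activity = glucose_mg / (0.18 mg/umol * V_mL * t_min)
= 0.84 / (0.18 * 0.5 * 45)
= 0.2074 FPU/mL

0.2074 FPU/mL


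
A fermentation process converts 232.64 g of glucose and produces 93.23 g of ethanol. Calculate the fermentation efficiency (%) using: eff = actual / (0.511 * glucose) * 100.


Fermentation efficiency = (actual / (0.511 * glucose)) * 100
= (93.23 / (0.511 * 232.64)) * 100
= 78.4243%

78.4243%


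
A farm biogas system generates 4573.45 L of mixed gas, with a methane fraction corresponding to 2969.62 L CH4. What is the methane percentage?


CH4% = V_CH4 / V_total * 100
= 2969.62 / 4573.45 * 100
= 64.9317%

64.9317%


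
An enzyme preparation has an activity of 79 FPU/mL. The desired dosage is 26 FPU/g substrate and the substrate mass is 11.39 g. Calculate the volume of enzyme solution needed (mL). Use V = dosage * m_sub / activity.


V = dosage * m_sub / activity
V = 26 * 11.39 / 79
V = 3.7486 mL

3.7486 mL


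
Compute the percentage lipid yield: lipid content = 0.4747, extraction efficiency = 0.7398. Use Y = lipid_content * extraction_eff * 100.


Y = lipid_content * extraction_eff * 100
= 0.4747 * 0.7398 * 100
= 35.1183%

35.1183%


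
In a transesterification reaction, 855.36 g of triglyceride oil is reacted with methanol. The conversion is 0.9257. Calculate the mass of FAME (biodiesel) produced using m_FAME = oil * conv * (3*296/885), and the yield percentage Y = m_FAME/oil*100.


m_FAME = oil * conv * (3 * 296 / 885) = oil * conv * (888/885)
= 855.36 * 0.9257 * 888 / 885
= 794.4908 g
Y = m_FAME / oil * 100 = conv * (888/885) * 100
= 0.9257 * 888 / 885 * 100
= 92.88%

794.4908 g FAME; Y = 92.88%


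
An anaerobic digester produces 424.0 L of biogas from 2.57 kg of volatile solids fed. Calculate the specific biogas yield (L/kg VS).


Y = V / VS
= 424.0 / 2.57
= 164.9805 L/kg VS

164.9805 L/kg VS


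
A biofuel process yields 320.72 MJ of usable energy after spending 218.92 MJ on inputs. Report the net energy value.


NEV = E_out - E_in
= 320.72 - 218.92
= 101.8000 MJ

101.8000 MJ


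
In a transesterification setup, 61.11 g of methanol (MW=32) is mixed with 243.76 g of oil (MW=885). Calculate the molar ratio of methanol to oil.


Molar ratio = n_MeOH / n_oil = (MeOH/32) / (oil/885) = (MeOH * 885) / (32 * oil)
= (61.11 * 885) / (32 * 243.76)
= 6.9334

6.9334


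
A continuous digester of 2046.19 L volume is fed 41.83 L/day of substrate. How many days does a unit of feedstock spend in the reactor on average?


HRT = V / Q
= 2046.19 / 41.83
= 48.9168 days

48.9168 days


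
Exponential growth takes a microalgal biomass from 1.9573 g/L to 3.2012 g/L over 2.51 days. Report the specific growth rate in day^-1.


mu = ln(X2/X1) / dt
= ln(3.2012/1.9573) / 2.51
= 0.1960 per day

0.1960 per day


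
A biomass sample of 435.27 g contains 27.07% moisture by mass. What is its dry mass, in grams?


Wd = Ww * (1 - MC/100)
= 435.27 * (1 - 27.07/100)
= 317.4424 g

317.4424 g


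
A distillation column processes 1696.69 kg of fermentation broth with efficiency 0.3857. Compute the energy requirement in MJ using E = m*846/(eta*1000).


E = m * 846 / (eta * 1000)
= 1696.69 * 846 / (0.3857 * 1000)
= 3721.5446 MJ

3721.5446 MJ


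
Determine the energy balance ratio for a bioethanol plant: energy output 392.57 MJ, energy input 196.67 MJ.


EROI = E_out / E_in
= 392.57 / 196.67
= 1.9961

1.9961


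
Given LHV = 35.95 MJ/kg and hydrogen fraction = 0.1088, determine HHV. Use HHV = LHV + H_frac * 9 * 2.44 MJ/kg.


HHV = LHV + H_frac * 9 * 2.44
= 35.95 + 0.1088 * 9 * 2.44
= 38.3392 MJ/kg

38.3392 MJ/kg


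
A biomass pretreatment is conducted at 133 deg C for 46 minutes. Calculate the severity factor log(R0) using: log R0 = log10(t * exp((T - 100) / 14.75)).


logR0 = log10(t * exp((T - 100) / 14.75))
= log10(46 * exp((133 - 100) / 14.75))
= 2.6344

2.6344


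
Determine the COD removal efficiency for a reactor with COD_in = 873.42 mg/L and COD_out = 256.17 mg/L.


eta = (COD_in - COD_out) / COD_in * 100
= (873.42 - 256.17) / 873.42 * 100
= 70.6705%

70.6705%


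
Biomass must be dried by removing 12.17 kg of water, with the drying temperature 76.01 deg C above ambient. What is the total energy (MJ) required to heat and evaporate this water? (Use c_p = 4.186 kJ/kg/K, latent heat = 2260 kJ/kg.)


E = m_water * (4.186 * dT + 2260) / 1000
= 12.17 * (4.186 * 76.01 + 2260) / 1000
= 31.3764 MJ

31.3764 MJ


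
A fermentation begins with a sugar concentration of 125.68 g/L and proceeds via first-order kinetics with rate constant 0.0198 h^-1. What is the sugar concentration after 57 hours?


S = S0 * exp(-k * t)
S = 125.68 * exp(-0.0198 * 57)
S = 40.6557 g/L

40.6557 g/L


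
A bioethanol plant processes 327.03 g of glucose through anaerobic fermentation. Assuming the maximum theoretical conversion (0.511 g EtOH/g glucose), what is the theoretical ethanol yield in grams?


Theoretical ethanol yield: m_EtOH = 0.511 * m_glucose
m_EtOH = 0.511 * 327.03 = 167.1123 g

167.1123 g


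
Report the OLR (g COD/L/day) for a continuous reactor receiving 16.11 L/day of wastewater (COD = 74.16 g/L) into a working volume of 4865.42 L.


OLR = Q * S / V
= 16.11 * 74.16 / 4865.42
= 0.2456 g/L/day

0.2456 g/L/day


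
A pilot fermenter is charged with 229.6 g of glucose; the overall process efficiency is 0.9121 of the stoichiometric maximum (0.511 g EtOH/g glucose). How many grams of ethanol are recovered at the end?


Actual ethanol: m = 0.511 * 229.6 * 0.9121
m = 107.0127 g

107.0127 g


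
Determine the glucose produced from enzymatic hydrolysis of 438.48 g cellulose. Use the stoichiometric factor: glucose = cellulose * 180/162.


glucose = cellulose * 180/162
= 438.48 * 180/162
= 487.2000 g

487.2000 g


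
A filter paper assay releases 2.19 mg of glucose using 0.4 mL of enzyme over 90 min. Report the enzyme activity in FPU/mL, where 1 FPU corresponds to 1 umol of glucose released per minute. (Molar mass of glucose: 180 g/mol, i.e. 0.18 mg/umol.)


Activity = glucose_mg / (0.18 mg/umol * V_mL * t_min)
= 2.19 / (0.18 * 0.4 * 90)
= 0.3380 FPU/mL

0.3380 FPU/mL


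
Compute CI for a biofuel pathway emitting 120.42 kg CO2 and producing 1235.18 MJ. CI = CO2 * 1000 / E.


CI = CO2 * 1000 / E
= 120.42 * 1000 / 1235.18
= 97.4919 g CO2/MJ

97.4919 g CO2/MJ


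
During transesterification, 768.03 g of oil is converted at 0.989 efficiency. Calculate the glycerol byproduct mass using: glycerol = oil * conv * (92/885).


glycerol = oil * conv * (92/885)
= 768.03 * 0.989 * 92 / 885
= 78.9622 g

78.9622 g


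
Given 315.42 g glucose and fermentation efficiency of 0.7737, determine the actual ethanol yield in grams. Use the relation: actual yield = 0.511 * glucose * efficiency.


Actual ethanol: m = 0.511 * 315.42 * 0.7737
m = 124.7047 g

124.7047 g


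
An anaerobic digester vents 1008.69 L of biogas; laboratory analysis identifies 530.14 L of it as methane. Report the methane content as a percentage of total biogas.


CH4% = V_CH4 / V_total * 100
= 530.14 / 1008.69 * 100
= 52.5573%

52.5573%


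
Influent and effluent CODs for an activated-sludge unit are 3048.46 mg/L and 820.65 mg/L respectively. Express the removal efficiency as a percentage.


eta = (COD_in - COD_out) / COD_in * 100
= (3048.46 - 820.65) / 3048.46 * 100
= 73.0799%

73.0799%


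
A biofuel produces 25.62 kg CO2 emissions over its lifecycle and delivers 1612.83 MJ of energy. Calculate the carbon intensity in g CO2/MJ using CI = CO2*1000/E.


CI = CO2 * 1000 / E
= 25.62 * 1000 / 1612.83
= 15.8851 g CO2/MJ

15.8851 g CO2/MJ


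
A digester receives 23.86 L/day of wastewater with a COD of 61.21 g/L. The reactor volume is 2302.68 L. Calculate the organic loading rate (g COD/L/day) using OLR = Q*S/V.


OLR = Q * S / V
= 23.86 * 61.21 / 2302.68
= 0.6342 g/L/day

0.6342 g/L/day


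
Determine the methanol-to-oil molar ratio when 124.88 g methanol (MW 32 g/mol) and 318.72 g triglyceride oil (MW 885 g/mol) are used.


Molar ratio = n_MeOH / n_oil = (MeOH/32) / (oil/885) = (MeOH * 885) / (32 * oil)
= (124.88 * 885) / (32 * 318.72)
= 10.8362

10.8362


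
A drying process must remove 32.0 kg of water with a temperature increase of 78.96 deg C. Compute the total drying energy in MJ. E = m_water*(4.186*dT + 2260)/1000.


E = m_water * (4.186 * dT + 2260) / 1000
= 32.0 * (4.186 * 78.96 + 2260) / 1000
= 82.8968 MJ

82.8968 MJ


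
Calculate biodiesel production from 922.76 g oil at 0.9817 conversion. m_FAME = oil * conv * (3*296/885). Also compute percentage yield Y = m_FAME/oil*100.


m_FAME = oil * conv * (3 * 296 / 885) = oil * conv * (888/885)
= 922.76 * 0.9817 * 888 / 885
= 908.9442 g
Y = m_FAME / oil * 100 = conv * (888/885) * 100
= 0.9817 * 888 / 885 * 100
= 98.50%

908.9442 g FAME; Y = 98.50%


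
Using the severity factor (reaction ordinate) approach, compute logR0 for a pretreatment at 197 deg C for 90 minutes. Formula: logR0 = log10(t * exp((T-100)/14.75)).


logR0 = log10(t * exp((T - 100) / 14.75))
= log10(90 * exp((197 - 100) / 14.75))
= 4.8103

4.8103


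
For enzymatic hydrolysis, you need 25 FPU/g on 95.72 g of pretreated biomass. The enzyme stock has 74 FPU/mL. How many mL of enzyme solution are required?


V = dosage * m_sub / activity
V = 25 * 95.72 / 74
V = 32.3378 mL

32.3378 mL


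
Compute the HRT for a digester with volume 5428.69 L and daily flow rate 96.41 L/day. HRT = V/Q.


HRT = V / Q
= 5428.69 / 96.41
= 56.3084 days

56.3084 days


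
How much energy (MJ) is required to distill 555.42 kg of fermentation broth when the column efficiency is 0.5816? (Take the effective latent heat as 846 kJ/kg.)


E = m * 846 / (eta * 1000)
= 555.42 * 846 / (0.5816 * 1000)
= 807.9184 MJ

807.9184 MJ


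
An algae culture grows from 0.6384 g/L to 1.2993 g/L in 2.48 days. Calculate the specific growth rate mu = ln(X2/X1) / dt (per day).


mu = ln(X2/X1) / dt
= ln(1.2993/0.6384) / 2.48
= 0.2865 per day

0.2865 per day


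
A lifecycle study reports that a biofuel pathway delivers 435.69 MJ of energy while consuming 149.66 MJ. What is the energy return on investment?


EROI = E_out / E_in
= 435.69 / 149.66
= 2.9112

2.9112


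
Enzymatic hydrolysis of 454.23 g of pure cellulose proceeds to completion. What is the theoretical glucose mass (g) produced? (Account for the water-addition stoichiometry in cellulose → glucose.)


glucose = cellulose * 180/162
= 454.23 * 180/162
= 504.7000 g

504.7000 g


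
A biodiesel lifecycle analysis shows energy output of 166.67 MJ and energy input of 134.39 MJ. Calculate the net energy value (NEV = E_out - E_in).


NEV = E_out - E_in
= 166.67 - 134.39
= 32.2800 MJ

32.2800 MJ


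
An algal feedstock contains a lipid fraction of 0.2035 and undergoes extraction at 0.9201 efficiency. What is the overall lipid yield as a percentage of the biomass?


Y = lipid_content * extraction_eff * 100
= 0.2035 * 0.9201 * 100
= 18.7240%

18.7240%


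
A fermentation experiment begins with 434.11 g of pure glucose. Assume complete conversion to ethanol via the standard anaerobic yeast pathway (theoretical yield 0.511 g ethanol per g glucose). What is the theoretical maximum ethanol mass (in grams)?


Theoretical ethanol yield: m_EtOH = 0.511 * m_glucose
m_EtOH = 0.511 * 434.11 = 221.8302 g

221.8302 g


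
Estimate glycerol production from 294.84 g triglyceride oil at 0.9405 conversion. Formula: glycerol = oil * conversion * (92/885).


glycerol = oil * conv * (92/885)
= 294.84 * 0.9405 * 92 / 885
= 28.8264 g

28.8264 g


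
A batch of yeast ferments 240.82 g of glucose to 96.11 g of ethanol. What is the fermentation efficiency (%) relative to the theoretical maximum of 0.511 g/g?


Fermentation efficiency = (actual / (0.511 * glucose)) * 100
= (96.11 / (0.511 * 240.82)) * 100
= 78.1007%

78.1007%


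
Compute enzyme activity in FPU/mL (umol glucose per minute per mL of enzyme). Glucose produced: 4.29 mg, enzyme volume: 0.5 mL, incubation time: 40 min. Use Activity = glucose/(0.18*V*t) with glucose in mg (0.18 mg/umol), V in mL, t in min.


Activity = glucose_mg / (0.18 mg/umol * V_mL * t_min)
= 4.29 / (0.18 * 0.5 * 40)
= 1.1917 FPU/mL

1.1917 FPU/mL


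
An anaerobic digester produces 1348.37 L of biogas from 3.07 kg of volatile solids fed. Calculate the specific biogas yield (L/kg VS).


Y = V / VS
= 1348.37 / 3.07
= 439.2085 L/kg VS

439.2085 L/kg VS


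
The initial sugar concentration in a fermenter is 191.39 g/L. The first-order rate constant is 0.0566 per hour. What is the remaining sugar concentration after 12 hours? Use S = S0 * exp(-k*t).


S = S0 * exp(-k * t)
S = 191.39 * exp(-0.0566 * 12)
S = 97.0390 g/L

97.0390 g/L


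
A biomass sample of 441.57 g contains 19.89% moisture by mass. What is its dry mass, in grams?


Wd = Ww * (1 - MC/100)
= 441.57 * (1 - 19.89/100)
= 353.7417 g

353.7417 g


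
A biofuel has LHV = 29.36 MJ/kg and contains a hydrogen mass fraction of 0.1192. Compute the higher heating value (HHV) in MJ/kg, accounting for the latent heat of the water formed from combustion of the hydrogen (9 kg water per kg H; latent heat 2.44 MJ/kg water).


HHV = LHV + H_frac * 9 * 2.44
= 29.36 + 0.1192 * 9 * 2.44
= 31.9776 MJ/kg

31.9776 MJ/kg


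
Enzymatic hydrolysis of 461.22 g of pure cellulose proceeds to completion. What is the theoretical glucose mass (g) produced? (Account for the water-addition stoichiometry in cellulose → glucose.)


glucose = cellulose * 180/162
= 461.22 * 180/162
= 512.4667 g

512.4667 g


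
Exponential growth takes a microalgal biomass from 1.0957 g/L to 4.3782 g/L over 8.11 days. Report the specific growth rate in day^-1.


mu = ln(X2/X1) / dt
= ln(4.3782/1.0957) / 8.11
= 0.1708 per day

0.1708 per day


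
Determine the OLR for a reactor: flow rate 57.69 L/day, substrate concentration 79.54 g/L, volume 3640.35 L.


OLR = Q * S / V
= 57.69 * 79.54 / 3640.35
= 1.2605 g/L/day

1.2605 g/L/day


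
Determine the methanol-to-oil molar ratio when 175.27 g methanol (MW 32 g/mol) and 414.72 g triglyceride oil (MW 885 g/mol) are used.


Molar ratio = n_MeOH / n_oil = (MeOH/32) / (oil/885) = (MeOH * 885) / (32 * oil)
= (175.27 * 885) / (32 * 414.72)
= 11.6882

11.6882


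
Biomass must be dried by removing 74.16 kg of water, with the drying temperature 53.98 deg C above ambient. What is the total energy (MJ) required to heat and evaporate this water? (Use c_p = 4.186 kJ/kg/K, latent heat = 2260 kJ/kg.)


E = m_water * (4.186 * dT + 2260) / 1000
= 74.16 * (4.186 * 53.98 + 2260) / 1000
= 184.3588 MJ

184.3588 MJ


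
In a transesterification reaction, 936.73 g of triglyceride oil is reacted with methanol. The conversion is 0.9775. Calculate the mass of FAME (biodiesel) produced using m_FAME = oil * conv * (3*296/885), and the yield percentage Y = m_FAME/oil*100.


m_FAME = oil * conv * (3 * 296 / 885) = oil * conv * (888/885)
= 936.73 * 0.9775 * 888 / 885
= 918.7575 g
Y = m_FAME / oil * 100 = conv * (888/885) * 100
= 0.9775 * 888 / 885 * 100
= 98.08%

918.7575 g FAME; Y = 98.08%


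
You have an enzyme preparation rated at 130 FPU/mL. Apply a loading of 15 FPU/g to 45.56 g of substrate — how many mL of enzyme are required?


V = dosage * m_sub / activity
V = 15 * 45.56 / 130
V = 5.2569 mL

5.2569 mL


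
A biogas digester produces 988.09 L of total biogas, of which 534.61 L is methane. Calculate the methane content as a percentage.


CH4% = V_CH4 / V_total * 100
= 534.61 / 988.09 * 100
= 54.1054%

54.1054%


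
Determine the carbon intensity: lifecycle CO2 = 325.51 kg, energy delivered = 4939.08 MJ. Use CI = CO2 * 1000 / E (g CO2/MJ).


CI = CO2 * 1000 / E
= 325.51 * 1000 / 4939.08
= 65.9050 g CO2/MJ

65.9050 g CO2/MJ


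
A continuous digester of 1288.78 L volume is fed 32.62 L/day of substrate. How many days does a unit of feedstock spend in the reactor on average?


HRT = V / Q
= 1288.78 / 32.62
= 39.5089 days

39.5089 days


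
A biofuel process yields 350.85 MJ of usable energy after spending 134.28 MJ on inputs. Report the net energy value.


NEV = E_out - E_in
= 350.85 - 134.28
= 216.5700 MJ

216.5700 MJ


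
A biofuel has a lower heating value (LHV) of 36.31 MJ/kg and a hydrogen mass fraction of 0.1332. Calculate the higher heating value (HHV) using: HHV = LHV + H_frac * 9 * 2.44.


HHV = LHV + H_frac * 9 * 2.44
= 36.31 + 0.1332 * 9 * 2.44
= 39.2351 MJ/kg

39.2351 MJ/kg


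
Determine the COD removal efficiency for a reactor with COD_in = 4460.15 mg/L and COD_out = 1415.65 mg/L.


eta = (COD_in - COD_out) / COD_in * 100
= (4460.15 - 1415.65) / 4460.15 * 100
= 68.2600%

68.2600%


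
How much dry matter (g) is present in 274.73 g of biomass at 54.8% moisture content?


Wd = Ww * (1 - MC/100)
= 274.73 * (1 - 54.8/100)
= 124.1780 g

124.1780 g


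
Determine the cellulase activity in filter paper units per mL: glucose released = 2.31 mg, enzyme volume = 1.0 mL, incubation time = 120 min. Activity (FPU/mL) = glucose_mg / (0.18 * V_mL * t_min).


Activity = glucose_mg / (0.18 mg/umol * V_mL * t_min)
= 2.31 / (0.18 * 1.0 * 120)
= 0.1069 FPU/mL

0.1069 FPU/mL


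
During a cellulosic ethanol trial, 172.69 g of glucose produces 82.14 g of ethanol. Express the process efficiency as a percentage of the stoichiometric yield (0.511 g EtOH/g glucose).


Fermentation efficiency = (actual / (0.511 * glucose)) * 100
= (82.14 / (0.511 * 172.69)) * 100
= 93.0822%

93.0822%


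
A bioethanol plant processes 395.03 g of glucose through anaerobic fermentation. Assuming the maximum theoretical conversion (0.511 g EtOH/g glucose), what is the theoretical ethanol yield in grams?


Theoretical ethanol yield: m_EtOH = 0.511 * m_glucose
m_EtOH = 0.511 * 395.03 = 201.8603 g

201.8603 g


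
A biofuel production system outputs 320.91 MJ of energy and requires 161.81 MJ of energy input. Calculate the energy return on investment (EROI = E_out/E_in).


EROI = E_out / E_in
= 320.91 / 161.81
= 1.9833

1.9833


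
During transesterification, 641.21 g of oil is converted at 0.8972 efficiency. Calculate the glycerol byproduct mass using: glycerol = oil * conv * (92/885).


glycerol = oil * conv * (92/885)
= 641.21 * 0.8972 * 92 / 885
= 59.8045 g

59.8045 g


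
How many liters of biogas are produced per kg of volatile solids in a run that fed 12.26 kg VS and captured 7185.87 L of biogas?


Y = V / VS
= 7185.87 / 12.26
= 586.1232 L/kg VS

586.1232 L/kg VS


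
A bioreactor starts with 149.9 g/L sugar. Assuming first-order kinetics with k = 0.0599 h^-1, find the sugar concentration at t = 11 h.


S = S0 * exp(-k * t)
S = 149.9 * exp(-0.0599 * 11)
S = 77.5613 g/L

77.5613 g/L


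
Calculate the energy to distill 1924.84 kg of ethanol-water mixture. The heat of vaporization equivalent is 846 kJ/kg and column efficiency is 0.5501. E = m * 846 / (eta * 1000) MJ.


E = m * 846 / (eta * 1000)
= 1924.84 * 846 / (0.5501 * 1000)
= 2960.2157 MJ

2960.2157 MJ


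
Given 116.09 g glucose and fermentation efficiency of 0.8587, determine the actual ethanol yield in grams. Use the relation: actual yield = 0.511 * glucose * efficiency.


Actual ethanol: m = 0.511 * 116.09 * 0.8587
m = 50.9398 g

50.9398 g


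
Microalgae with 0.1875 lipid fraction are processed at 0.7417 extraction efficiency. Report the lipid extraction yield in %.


Y = lipid_content * extraction_eff * 100
= 0.1875 * 0.7417 * 100
= 13.9069%

13.9069%


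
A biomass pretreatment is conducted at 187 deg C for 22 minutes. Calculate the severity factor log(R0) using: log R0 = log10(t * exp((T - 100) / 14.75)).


logR0 = log10(t * exp((T - 100) / 14.75))
= log10(22 * exp((187 - 100) / 14.75))
= 3.9040

3.9040


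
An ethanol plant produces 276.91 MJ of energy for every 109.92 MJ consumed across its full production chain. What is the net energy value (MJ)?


NEV = E_out - E_in
= 276.91 - 109.92
= 166.9900 MJ

166.9900 MJ


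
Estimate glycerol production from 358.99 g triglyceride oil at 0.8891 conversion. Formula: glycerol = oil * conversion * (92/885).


glycerol = oil * conv * (92/885)
= 358.99 * 0.8891 * 92 / 885
= 33.1801 g

33.1801 g


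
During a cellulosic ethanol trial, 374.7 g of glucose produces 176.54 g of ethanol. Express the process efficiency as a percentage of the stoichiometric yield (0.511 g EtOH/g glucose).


Fermentation efficiency = (actual / (0.511 * glucose)) * 100
= (176.54 / (0.511 * 374.7)) * 100
= 92.2016%

92.2016%


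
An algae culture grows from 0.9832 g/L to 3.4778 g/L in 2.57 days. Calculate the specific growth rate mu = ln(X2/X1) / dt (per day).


mu = ln(X2/X1) / dt
= ln(3.4778/0.9832) / 2.57
= 0.4916 per day

0.4916 per day


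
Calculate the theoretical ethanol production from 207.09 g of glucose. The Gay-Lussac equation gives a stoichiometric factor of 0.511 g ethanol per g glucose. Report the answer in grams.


Theoretical ethanol yield: m_EtOH = 0.511 * m_glucose
m_EtOH = 0.511 * 207.09 = 105.8230 g

105.8230 g


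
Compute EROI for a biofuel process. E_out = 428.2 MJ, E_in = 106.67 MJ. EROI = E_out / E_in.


EROI = E_out / E_in
= 428.2 / 106.67
= 4.0142

4.0142


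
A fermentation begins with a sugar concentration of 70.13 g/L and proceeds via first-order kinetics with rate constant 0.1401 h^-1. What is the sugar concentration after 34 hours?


S = S0 * exp(-k * t)
S = 70.13 * exp(-0.1401 * 34)
S = 0.5987 g/L

0.5987 g/L


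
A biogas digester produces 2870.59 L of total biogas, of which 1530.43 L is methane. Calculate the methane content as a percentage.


CH4% = V_CH4 / V_total * 100
= 1530.43 / 2870.59 * 100
= 53.3141%

53.3141%


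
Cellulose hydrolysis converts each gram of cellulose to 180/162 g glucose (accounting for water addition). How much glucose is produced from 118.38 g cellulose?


glucose = cellulose * 180/162
= 118.38 * 180/162
= 131.5333 g

131.5333 g


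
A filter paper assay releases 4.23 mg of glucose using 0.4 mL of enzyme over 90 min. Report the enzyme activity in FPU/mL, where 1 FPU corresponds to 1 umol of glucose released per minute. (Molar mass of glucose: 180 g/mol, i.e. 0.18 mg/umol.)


Activity = glucose_mg / (0.18 mg/umol * V_mL * t_min)
= 4.23 / (0.18 * 0.4 * 90)
= 0.6528 FPU/mL

0.6528 FPU/mL


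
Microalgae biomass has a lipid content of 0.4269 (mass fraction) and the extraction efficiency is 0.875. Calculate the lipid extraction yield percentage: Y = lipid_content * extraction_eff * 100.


Y = lipid_content * extraction_eff * 100
= 0.4269 * 0.875 * 100
= 37.3538%

37.3538%


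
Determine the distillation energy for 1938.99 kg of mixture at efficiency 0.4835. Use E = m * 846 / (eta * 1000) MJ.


E = m * 846 / (eta * 1000)
= 1938.99 * 846 / (0.4835 * 1000)
= 3392.7312 MJ

3392.7312 MJ


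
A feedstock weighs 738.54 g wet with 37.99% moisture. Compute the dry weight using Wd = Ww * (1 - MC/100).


Wd = Ww * (1 - MC/100)
= 738.54 * (1 - 37.99/100)
= 457.9687 g

457.9687 g


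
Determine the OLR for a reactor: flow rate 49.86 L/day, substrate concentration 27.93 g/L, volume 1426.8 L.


OLR = Q * S / V
= 49.86 * 27.93 / 1426.8
= 0.9760 g/L/day

0.9760 g/L/day


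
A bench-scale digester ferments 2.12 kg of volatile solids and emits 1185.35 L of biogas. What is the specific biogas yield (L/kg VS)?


Y = V / VS
= 1185.35 / 2.12
= 559.1274 L/kg VS

559.1274 L/kg VS


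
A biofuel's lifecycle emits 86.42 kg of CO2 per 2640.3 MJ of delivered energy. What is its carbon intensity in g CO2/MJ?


CI = CO2 * 1000 / E
= 86.42 * 1000 / 2640.3
= 32.7311 g CO2/MJ

32.7311 g CO2/MJ


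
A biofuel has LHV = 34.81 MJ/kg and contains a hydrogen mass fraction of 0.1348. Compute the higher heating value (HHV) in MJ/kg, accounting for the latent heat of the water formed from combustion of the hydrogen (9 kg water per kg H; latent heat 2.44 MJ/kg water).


HHV = LHV + H_frac * 9 * 2.44
= 34.81 + 0.1348 * 9 * 2.44
= 37.7702 MJ/kg

37.7702 MJ/kg
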